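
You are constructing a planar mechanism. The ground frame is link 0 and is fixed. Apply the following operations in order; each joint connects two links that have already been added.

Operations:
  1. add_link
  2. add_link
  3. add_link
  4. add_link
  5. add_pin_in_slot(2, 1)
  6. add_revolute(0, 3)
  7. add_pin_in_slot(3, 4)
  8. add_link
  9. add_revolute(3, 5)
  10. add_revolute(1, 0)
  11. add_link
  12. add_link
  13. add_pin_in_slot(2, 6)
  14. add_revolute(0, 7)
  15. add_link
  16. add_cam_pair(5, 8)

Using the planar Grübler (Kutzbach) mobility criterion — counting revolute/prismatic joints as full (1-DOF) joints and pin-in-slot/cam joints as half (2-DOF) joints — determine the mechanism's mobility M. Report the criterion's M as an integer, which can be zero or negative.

ground; <1,0,0>
#1 <2,0,0>
#2 <3,0,0>
#3 <4,0,0>
#4 <5,0,0>
PS:2↔1 J2 <5,0,1>
R:0↔3 J1 <5,1,1>
PS:3↔4 J2 <5,1,2>
#5 <6,1,2>
R:3↔5 J1 <6,2,2>
R:1↔0 J1 <6,3,2>
#6 <7,3,2>
#7 <8,3,2>
PS:2↔6 J2 <8,3,3>
R:0↔7 J1 <8,4,3>
#8 <9,4,3>
C:5↔8 J2 <9,4,4>
3×8 − 2×4 − 1×4 = 12

M = 12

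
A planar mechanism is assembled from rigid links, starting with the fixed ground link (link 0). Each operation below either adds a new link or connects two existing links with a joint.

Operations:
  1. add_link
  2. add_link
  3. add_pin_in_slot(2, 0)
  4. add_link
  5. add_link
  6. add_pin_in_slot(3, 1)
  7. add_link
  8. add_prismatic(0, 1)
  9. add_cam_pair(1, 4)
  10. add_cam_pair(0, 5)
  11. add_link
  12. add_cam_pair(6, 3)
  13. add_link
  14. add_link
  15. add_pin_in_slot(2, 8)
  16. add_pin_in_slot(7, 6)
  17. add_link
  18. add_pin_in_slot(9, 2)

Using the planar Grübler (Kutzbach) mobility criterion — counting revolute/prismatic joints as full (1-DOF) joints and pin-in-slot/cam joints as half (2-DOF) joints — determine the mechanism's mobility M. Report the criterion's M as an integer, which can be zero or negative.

M = 17

L=1 J1=0 J2=0
add link → L=2 J1=0 J2=0
add link → L=3 J1=0 J2=0
PS@2,0 dof=2 J2 → L=3 J1=0 J2=1
add link → L=4 J1=0 J2=1
add link → L=5 J1=0 J2=1
PS@3,1 dof=2 J2 → L=5 J1=0 J2=2
add link → L=6 J1=0 J2=2
P@0,1 dof=1 J1 → L=6 J1=1 J2=2
C@1,4 dof=2 J2 → L=6 J1=1 J2=3
C@0,5 dof=2 J2 → L=6 J1=1 J2=4
add link → L=7 J1=1 J2=4
C@6,3 dof=2 J2 → L=7 J1=1 J2=5
add link → L=8 J1=1 J2=5
add link → L=9 J1=1 J2=5
PS@2,8 dof=2 J2 → L=9 J1=1 J2=6
PS@7,6 dof=2 J2 → L=9 J1=1 J2=7
add link → L=10 J1=1 J2=7
PS@9,2 dof=2 J2 → L=10 J1=1 J2=8
M=3(L−1)−2J1−J2=3·9−2·1−8=17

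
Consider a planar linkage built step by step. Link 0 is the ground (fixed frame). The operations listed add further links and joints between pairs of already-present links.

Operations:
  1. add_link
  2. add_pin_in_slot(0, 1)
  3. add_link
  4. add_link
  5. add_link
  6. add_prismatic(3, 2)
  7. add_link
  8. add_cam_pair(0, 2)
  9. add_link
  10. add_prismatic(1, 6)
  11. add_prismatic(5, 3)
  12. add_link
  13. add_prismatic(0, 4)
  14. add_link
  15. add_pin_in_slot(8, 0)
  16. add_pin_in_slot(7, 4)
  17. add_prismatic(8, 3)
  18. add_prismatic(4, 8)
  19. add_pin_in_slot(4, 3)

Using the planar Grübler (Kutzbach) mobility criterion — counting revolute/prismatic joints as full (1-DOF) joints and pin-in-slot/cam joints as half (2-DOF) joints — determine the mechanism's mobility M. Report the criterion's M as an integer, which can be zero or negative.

link 0 = ground. State L|J1|J2 = 1|0|0
+link1  2|0|0
PS(0,1) f=2→J2  2|0|1
+link2  3|0|1
+link3  4|0|1
+link4  5|0|1
P(3,2) f=1→J1  5|1|1
+link5  6|1|1
C(0,2) f=2→J2  6|1|2
+link6  7|1|2
P(1,6) f=1→J1  7|2|2
P(5,3) f=1→J1  7|3|2
+link7  8|3|2
P(0,4) f=1→J1  8|4|2
+link8  9|4|2
PS(8,0) f=2→J2  9|4|3
PS(7,4) f=2→J2  9|4|4
P(8,3) f=1→J1  9|5|4
P(4,8) f=1→J1  9|6|4
PS(4,3) f=2→J2  9|6|5
M = 3(9−1)−2·6−5 = 24−12−5 = 7

M = 7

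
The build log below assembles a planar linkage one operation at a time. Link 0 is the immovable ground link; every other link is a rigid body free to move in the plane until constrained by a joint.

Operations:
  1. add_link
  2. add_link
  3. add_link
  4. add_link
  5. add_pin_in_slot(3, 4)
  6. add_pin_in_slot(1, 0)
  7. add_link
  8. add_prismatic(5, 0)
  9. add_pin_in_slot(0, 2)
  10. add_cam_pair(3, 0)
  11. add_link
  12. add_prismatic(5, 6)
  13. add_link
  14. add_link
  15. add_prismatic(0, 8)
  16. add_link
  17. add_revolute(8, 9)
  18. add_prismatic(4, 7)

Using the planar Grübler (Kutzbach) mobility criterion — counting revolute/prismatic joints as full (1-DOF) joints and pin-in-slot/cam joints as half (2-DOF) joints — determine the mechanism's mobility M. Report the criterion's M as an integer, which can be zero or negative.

(L,J1,J2)=(1,0,0); link0 fixed
link1: (2,0,0)
link2: (3,0,0)
link3: (4,0,0)
link4: (5,0,0)
PS 3-4 [J2]: (5,0,1)
PS 1-0 [J2]: (5,0,2)
link5: (6,0,2)
P 5-0 [J1]: (6,1,2)
PS 0-2 [J2]: (6,1,3)
C 3-0 [J2]: (6,1,4)
link6: (7,1,4)
P 5-6 [J1]: (7,2,4)
link7: (8,2,4)
link8: (9,2,4)
P 0-8 [J1]: (9,3,4)
link9: (10,3,4)
R 8-9 [J1]: (10,4,4)
P 4-7 [J1]: (10,5,4)
Grübler: 3·9 − 2·5 − 4 = 13

M = 13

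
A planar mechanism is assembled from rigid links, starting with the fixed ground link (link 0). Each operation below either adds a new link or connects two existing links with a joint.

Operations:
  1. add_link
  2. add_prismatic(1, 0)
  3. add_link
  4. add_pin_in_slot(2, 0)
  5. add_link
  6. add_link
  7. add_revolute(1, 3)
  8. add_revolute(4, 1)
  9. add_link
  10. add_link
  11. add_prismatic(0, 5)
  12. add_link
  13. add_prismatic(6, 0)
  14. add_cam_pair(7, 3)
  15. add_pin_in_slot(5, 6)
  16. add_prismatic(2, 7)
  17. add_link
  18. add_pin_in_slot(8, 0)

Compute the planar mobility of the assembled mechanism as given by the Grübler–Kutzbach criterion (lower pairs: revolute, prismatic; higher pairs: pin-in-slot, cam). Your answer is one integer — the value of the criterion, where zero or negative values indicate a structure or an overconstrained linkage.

L=1 J1=0 J2=0
add link → L=2 J1=0 J2=0
P@1,0 dof=1 J1 → L=2 J1=1 J2=0
add link → L=3 J1=1 J2=0
PS@2,0 dof=2 J2 → L=3 J1=1 J2=1
add link → L=4 J1=1 J2=1
add link → L=5 J1=1 J2=1
R@1,3 dof=1 J1 → L=5 J1=2 J2=1
R@4,1 dof=1 J1 → L=5 J1=3 J2=1
add link → L=6 J1=3 J2=1
add link → L=7 J1=3 J2=1
P@0,5 dof=1 J1 → L=7 J1=4 J2=1
add link → L=8 J1=4 J2=1
P@6,0 dof=1 J1 → L=8 J1=5 J2=1
C@7,3 dof=2 J2 → L=8 J1=5 J2=2
PS@5,6 dof=2 J2 → L=8 J1=5 J2=3
P@2,7 dof=1 J1 → L=8 J1=6 J2=3
add link → L=9 J1=6 J2=3
PS@8,0 dof=2 J2 → L=9 J1=6 J2=4
M=3(L−1)−2J1−J2=3·8−2·6−4=8

M = 8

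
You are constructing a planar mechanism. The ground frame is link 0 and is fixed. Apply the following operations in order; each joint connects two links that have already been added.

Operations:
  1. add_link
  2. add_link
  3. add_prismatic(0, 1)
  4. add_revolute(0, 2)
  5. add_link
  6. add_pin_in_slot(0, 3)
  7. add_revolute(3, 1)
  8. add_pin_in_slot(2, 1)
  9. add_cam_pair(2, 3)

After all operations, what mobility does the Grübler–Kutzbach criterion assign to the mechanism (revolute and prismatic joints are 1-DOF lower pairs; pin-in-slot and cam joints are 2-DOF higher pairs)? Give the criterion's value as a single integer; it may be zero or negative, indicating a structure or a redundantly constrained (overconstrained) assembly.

[1;0;0] (link 0 is ground)
L+ [2;0;0]
L+ [3;0;0]
P(0,1)∈J1 [3;1;0]
R(0,2)∈J1 [3;2;0]
L+ [4;2;0]
PS(0,3)∈J2 [4;2;1]
R(3,1)∈J1 [4;3;1]
PS(2,1)∈J2 [4;3;2]
C(2,3)∈J2 [4;3;3]
mobility = 9 − 6 − 3 = 0

M = 0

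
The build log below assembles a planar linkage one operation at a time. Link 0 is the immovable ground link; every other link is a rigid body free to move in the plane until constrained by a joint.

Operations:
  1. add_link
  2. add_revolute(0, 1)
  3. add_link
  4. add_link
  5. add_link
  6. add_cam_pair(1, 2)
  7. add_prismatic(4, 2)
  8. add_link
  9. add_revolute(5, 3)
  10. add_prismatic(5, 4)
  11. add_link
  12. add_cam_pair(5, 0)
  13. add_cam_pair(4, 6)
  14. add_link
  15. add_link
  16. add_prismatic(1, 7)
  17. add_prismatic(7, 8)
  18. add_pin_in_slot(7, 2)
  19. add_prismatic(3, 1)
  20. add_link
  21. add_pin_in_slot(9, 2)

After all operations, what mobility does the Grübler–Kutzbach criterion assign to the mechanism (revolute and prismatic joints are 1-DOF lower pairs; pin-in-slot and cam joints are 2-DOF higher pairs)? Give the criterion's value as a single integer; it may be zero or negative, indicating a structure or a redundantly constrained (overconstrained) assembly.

ground; <1,0,0>
#1 <2,0,0>
R:0↔1 J1 <2,1,0>
#2 <3,1,0>
#3 <4,1,0>
#4 <5,1,0>
C:1↔2 J2 <5,1,1>
P:4↔2 J1 <5,2,1>
#5 <6,2,1>
R:5↔3 J1 <6,3,1>
P:5↔4 J1 <6,4,1>
#6 <7,4,1>
C:5↔0 J2 <7,4,2>
C:4↔6 J2 <7,4,3>
#7 <8,4,3>
#8 <9,4,3>
P:1↔7 J1 <9,5,3>
P:7↔8 J1 <9,6,3>
PS:7↔2 J2 <9,6,4>
P:3↔1 J1 <9,7,4>
#9 <10,7,4>
PS:9↔2 J2 <10,7,5>
3×9 − 2×7 − 1×5 = 8

M = 8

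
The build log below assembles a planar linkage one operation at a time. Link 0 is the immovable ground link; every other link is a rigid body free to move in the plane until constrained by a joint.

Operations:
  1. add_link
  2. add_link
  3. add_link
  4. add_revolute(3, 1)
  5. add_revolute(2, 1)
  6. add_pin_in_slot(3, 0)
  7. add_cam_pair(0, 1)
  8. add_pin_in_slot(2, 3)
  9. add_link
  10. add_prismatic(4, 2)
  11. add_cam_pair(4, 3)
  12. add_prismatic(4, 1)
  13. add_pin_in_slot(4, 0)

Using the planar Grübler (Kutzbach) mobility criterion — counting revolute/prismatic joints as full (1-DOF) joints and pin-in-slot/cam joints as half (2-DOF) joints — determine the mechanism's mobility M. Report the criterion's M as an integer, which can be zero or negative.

M = -1

ground; <1,0,0>
#1 <2,0,0>
#2 <3,0,0>
#3 <4,0,0>
R:3↔1 J1 <4,1,0>
R:2↔1 J1 <4,2,0>
PS:3↔0 J2 <4,2,1>
C:0↔1 J2 <4,2,2>
PS:2↔3 J2 <4,2,3>
#4 <5,2,3>
P:4↔2 J1 <5,3,3>
C:4↔3 J2 <5,3,4>
P:4↔1 J1 <5,4,4>
PS:4↔0 J2 <5,4,5>
3×4 − 2×4 − 1×5 = -1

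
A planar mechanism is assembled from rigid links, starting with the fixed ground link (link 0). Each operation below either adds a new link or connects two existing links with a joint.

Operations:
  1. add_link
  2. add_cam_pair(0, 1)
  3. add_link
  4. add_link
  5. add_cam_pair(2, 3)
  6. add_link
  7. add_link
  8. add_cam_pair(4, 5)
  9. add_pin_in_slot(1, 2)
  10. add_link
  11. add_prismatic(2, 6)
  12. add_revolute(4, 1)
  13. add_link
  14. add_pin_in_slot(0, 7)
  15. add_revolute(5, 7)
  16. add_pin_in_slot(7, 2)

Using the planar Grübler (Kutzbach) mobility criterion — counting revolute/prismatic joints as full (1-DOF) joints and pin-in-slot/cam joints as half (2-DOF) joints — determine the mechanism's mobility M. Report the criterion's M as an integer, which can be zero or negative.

M = 9

ground; <1,0,0>
#1 <2,0,0>
C:0↔1 J2 <2,0,1>
#2 <3,0,1>
#3 <4,0,1>
C:2↔3 J2 <4,0,2>
#4 <5,0,2>
#5 <6,0,2>
C:4↔5 J2 <6,0,3>
PS:1↔2 J2 <6,0,4>
#6 <7,0,4>
P:2↔6 J1 <7,1,4>
R:4↔1 J1 <7,2,4>
#7 <8,2,4>
PS:0↔7 J2 <8,2,5>
R:5↔7 J1 <8,3,5>
PS:7↔2 J2 <8,3,6>
3×7 − 2×3 − 1×6 = 9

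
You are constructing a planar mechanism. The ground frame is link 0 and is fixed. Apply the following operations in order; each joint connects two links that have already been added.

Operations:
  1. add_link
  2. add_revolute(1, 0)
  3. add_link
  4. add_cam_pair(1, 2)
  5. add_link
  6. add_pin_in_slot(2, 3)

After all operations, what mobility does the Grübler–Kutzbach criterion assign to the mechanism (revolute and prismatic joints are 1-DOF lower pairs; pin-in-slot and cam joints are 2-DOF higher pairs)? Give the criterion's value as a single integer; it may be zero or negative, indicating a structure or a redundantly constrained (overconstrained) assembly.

(L,J1,J2)=(1,0,0); link0 fixed
link1: (2,0,0)
R 1-0 [J1]: (2,1,0)
link2: (3,1,0)
C 1-2 [J2]: (3,1,1)
link3: (4,1,1)
PS 2-3 [J2]: (4,1,2)
Grübler: 3·3 − 2·1 − 2 = 5

M = 5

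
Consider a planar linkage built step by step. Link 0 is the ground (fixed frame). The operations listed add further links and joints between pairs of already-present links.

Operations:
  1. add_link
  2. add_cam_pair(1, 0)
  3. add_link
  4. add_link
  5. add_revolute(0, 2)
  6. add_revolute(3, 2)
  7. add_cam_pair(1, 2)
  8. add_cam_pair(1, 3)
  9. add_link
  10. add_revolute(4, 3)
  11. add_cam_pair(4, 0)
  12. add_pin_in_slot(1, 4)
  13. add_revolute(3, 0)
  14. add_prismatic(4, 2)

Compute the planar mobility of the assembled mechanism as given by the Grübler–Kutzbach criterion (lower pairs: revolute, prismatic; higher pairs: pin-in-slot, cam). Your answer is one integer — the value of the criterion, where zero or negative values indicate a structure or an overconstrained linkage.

M = -3

L=1 J1=0 J2=0
add link → L=2 J1=0 J2=0
C@1,0 dof=2 J2 → L=2 J1=0 J2=1
add link → L=3 J1=0 J2=1
add link → L=4 J1=0 J2=1
R@0,2 dof=1 J1 → L=4 J1=1 J2=1
R@3,2 dof=1 J1 → L=4 J1=2 J2=1
C@1,2 dof=2 J2 → L=4 J1=2 J2=2
C@1,3 dof=2 J2 → L=4 J1=2 J2=3
add link → L=5 J1=2 J2=3
R@4,3 dof=1 J1 → L=5 J1=3 J2=3
C@4,0 dof=2 J2 → L=5 J1=3 J2=4
PS@1,4 dof=2 J2 → L=5 J1=3 J2=5
R@3,0 dof=1 J1 → L=5 J1=4 J2=5
P@4,2 dof=1 J1 → L=5 J1=5 J2=5
M=3(L−1)−2J1−J2=3·4−2·5−5=-3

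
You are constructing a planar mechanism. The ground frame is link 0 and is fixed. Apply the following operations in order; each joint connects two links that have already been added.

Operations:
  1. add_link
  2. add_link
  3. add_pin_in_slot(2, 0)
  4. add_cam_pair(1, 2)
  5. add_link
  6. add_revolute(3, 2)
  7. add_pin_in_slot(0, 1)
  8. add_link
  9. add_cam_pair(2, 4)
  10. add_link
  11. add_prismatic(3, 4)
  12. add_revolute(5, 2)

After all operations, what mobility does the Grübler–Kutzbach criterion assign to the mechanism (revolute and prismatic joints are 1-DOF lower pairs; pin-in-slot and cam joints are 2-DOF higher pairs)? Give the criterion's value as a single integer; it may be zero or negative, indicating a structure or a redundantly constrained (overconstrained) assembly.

ground; <1,0,0>
#1 <2,0,0>
#2 <3,0,0>
PS:2↔0 J2 <3,0,1>
C:1↔2 J2 <3,0,2>
#3 <4,0,2>
R:3↔2 J1 <4,1,2>
PS:0↔1 J2 <4,1,3>
#4 <5,1,3>
C:2↔4 J2 <5,1,4>
#5 <6,1,4>
P:3↔4 J1 <6,2,4>
R:5↔2 J1 <6,3,4>
3×5 − 2×3 − 1×4 = 5

M = 5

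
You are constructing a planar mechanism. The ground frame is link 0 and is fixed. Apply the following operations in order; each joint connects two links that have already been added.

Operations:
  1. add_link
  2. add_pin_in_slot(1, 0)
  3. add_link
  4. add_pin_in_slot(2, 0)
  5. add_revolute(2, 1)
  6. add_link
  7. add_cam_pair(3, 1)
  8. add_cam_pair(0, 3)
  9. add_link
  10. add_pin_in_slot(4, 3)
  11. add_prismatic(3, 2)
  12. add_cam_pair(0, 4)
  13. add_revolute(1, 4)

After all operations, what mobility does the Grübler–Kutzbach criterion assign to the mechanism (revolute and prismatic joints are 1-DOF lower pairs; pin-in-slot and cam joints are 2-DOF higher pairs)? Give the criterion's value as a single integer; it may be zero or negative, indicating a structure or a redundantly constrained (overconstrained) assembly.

M = 0

ground; <1,0,0>
#1 <2,0,0>
PS:1↔0 J2 <2,0,1>
#2 <3,0,1>
PS:2↔0 J2 <3,0,2>
R:2↔1 J1 <3,1,2>
#3 <4,1,2>
C:3↔1 J2 <4,1,3>
C:0↔3 J2 <4,1,4>
#4 <5,1,4>
PS:4↔3 J2 <5,1,5>
P:3↔2 J1 <5,2,5>
C:0↔4 J2 <5,2,6>
R:1↔4 J1 <5,3,6>
3×4 − 2×3 − 1×6 = 0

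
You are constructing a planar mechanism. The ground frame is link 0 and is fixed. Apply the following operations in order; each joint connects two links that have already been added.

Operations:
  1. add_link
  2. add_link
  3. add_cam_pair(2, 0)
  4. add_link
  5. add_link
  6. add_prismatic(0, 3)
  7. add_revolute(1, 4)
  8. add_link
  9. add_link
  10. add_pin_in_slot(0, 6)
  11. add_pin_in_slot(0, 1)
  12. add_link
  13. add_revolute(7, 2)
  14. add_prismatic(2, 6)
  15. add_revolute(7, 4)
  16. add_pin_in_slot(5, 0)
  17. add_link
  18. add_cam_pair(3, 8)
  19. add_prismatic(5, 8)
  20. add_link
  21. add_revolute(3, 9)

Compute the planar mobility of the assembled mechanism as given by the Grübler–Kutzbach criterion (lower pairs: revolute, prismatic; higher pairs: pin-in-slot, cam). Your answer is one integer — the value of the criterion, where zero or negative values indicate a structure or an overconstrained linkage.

L=1 J1=0 J2=0
add link → L=2 J1=0 J2=0
add link → L=3 J1=0 J2=0
C@2,0 dof=2 J2 → L=3 J1=0 J2=1
add link → L=4 J1=0 J2=1
add link → L=5 J1=0 J2=1
P@0,3 dof=1 J1 → L=5 J1=1 J2=1
R@1,4 dof=1 J1 → L=5 J1=2 J2=1
add link → L=6 J1=2 J2=1
add link → L=7 J1=2 J2=1
PS@0,6 dof=2 J2 → L=7 J1=2 J2=2
PS@0,1 dof=2 J2 → L=7 J1=2 J2=3
add link → L=8 J1=2 J2=3
R@7,2 dof=1 J1 → L=8 J1=3 J2=3
P@2,6 dof=1 J1 → L=8 J1=4 J2=3
R@7,4 dof=1 J1 → L=8 J1=5 J2=3
PS@5,0 dof=2 J2 → L=8 J1=5 J2=4
add link → L=9 J1=5 J2=4
C@3,8 dof=2 J2 → L=9 J1=5 J2=5
P@5,8 dof=1 J1 → L=9 J1=6 J2=5
add link → L=10 J1=6 J2=5
R@3,9 dof=1 J1 → L=10 J1=7 J2=5
M=3(L−1)−2J1−J2=3·9−2·7−5=8

M = 8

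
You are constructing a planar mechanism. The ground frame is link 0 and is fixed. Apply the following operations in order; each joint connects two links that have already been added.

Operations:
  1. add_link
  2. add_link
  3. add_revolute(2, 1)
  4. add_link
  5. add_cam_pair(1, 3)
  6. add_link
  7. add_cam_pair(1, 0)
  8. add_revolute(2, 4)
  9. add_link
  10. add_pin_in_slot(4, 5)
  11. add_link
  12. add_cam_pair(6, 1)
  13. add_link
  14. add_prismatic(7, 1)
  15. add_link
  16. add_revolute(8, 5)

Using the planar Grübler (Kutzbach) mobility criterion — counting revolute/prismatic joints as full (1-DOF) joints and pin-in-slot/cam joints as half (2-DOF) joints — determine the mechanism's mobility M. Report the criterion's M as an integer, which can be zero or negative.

M = 12

L=1 J1=0 J2=0
add link → L=2 J1=0 J2=0
add link → L=3 J1=0 J2=0
R@2,1 dof=1 J1 → L=3 J1=1 J2=0
add link → L=4 J1=1 J2=0
C@1,3 dof=2 J2 → L=4 J1=1 J2=1
add link → L=5 J1=1 J2=1
C@1,0 dof=2 J2 → L=5 J1=1 J2=2
R@2,4 dof=1 J1 → L=5 J1=2 J2=2
add link → L=6 J1=2 J2=2
PS@4,5 dof=2 J2 → L=6 J1=2 J2=3
add link → L=7 J1=2 J2=3
C@6,1 dof=2 J2 → L=7 J1=2 J2=4
add link → L=8 J1=2 J2=4
P@7,1 dof=1 J1 → L=8 J1=3 J2=4
add link → L=9 J1=3 J2=4
R@8,5 dof=1 J1 → L=9 J1=4 J2=4
M=3(L−1)−2J1−J2=3·8−2·4−4=12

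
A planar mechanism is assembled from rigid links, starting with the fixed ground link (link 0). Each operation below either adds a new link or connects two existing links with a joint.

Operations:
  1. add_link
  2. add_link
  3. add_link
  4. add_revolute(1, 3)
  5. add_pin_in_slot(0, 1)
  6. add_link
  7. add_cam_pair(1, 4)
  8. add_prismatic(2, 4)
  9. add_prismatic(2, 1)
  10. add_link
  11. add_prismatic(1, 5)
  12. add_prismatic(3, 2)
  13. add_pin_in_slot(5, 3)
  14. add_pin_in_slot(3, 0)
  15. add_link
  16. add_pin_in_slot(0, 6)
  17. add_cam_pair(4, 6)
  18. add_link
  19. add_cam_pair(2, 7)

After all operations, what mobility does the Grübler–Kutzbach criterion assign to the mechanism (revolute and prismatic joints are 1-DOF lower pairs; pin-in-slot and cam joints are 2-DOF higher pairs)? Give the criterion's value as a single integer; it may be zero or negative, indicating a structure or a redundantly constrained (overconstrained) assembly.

M = 4

ground; <1,0,0>
#1 <2,0,0>
#2 <3,0,0>
#3 <4,0,0>
R:1↔3 J1 <4,1,0>
PS:0↔1 J2 <4,1,1>
#4 <5,1,1>
C:1↔4 J2 <5,1,2>
P:2↔4 J1 <5,2,2>
P:2↔1 J1 <5,3,2>
#5 <6,3,2>
P:1↔5 J1 <6,4,2>
P:3↔2 J1 <6,5,2>
PS:5↔3 J2 <6,5,3>
PS:3↔0 J2 <6,5,4>
#6 <7,5,4>
PS:0↔6 J2 <7,5,5>
C:4↔6 J2 <7,5,6>
#7 <8,5,6>
C:2↔7 J2 <8,5,7>
3×7 − 2×5 − 1×7 = 4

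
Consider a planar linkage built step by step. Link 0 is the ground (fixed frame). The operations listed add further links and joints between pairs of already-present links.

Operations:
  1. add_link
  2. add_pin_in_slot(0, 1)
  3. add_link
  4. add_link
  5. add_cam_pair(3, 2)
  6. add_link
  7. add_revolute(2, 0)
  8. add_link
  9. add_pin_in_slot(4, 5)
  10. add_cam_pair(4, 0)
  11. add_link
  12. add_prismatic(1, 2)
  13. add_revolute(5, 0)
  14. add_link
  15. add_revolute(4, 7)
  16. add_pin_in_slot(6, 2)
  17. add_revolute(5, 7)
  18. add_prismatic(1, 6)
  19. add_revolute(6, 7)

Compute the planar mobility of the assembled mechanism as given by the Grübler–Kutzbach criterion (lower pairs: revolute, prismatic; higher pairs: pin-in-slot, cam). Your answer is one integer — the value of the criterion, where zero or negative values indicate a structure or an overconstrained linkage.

M = 2

L=1 J1=0 J2=0
add link → L=2 J1=0 J2=0
PS@0,1 dof=2 J2 → L=2 J1=0 J2=1
add link → L=3 J1=0 J2=1
add link → L=4 J1=0 J2=1
C@3,2 dof=2 J2 → L=4 J1=0 J2=2
add link → L=5 J1=0 J2=2
R@2,0 dof=1 J1 → L=5 J1=1 J2=2
add link → L=6 J1=1 J2=2
PS@4,5 dof=2 J2 → L=6 J1=1 J2=3
C@4,0 dof=2 J2 → L=6 J1=1 J2=4
add link → L=7 J1=1 J2=4
P@1,2 dof=1 J1 → L=7 J1=2 J2=4
R@5,0 dof=1 J1 → L=7 J1=3 J2=4
add link → L=8 J1=3 J2=4
R@4,7 dof=1 J1 → L=8 J1=4 J2=4
PS@6,2 dof=2 J2 → L=8 J1=4 J2=5
R@5,7 dof=1 J1 → L=8 J1=5 J2=5
P@1,6 dof=1 J1 → L=8 J1=6 J2=5
R@6,7 dof=1 J1 → L=8 J1=7 J2=5
M=3(L−1)−2J1−J2=3·7−2·7−5=2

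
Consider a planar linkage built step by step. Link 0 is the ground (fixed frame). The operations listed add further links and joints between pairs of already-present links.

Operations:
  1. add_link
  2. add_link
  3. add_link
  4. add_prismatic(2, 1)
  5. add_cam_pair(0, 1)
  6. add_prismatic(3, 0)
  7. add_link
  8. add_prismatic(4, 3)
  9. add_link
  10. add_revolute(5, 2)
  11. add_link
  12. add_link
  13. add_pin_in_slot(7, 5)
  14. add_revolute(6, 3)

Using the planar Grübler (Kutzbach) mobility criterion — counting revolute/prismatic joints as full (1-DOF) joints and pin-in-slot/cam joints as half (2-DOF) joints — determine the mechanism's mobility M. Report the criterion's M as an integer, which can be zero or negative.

M = 9

link 0 = ground. State L|J1|J2 = 1|0|0
+link1  2|0|0
+link2  3|0|0
+link3  4|0|0
P(2,1) f=1→J1  4|1|0
C(0,1) f=2→J2  4|1|1
P(3,0) f=1→J1  4|2|1
+link4  5|2|1
P(4,3) f=1→J1  5|3|1
+link5  6|3|1
R(5,2) f=1→J1  6|4|1
+link6  7|4|1
+link7  8|4|1
PS(7,5) f=2→J2  8|4|2
R(6,3) f=1→J1  8|5|2
M = 3(8−1)−2·5−2 = 21−10−2 = 9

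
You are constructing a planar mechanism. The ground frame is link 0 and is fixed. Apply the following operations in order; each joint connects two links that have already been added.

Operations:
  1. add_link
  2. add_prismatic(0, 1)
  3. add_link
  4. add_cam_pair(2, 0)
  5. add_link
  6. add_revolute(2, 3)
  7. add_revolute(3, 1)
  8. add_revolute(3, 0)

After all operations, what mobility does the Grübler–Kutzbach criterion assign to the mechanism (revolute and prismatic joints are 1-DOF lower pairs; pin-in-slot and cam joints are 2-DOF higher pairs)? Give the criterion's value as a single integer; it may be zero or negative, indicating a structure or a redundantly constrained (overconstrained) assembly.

(L,J1,J2)=(1,0,0); link0 fixed
link1: (2,0,0)
P 0-1 [J1]: (2,1,0)
link2: (3,1,0)
C 2-0 [J2]: (3,1,1)
link3: (4,1,1)
R 2-3 [J1]: (4,2,1)
R 3-1 [J1]: (4,3,1)
R 3-0 [J1]: (4,4,1)
Grübler: 3·3 − 2·4 − 1 = 0

M = 0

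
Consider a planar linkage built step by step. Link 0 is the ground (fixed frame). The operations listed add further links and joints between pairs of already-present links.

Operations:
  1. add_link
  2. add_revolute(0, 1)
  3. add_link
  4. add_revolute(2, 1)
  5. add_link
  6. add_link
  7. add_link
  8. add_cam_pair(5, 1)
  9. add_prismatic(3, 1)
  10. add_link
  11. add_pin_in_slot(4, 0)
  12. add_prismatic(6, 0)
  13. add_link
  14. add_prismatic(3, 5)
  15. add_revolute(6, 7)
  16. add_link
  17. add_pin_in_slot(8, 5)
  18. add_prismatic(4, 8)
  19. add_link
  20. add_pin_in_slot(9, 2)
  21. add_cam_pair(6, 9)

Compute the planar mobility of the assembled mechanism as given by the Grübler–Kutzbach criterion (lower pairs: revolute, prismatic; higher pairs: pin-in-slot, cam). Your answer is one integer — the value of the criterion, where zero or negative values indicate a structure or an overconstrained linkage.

M = 8

L=1 J1=0 J2=0
add link → L=2 J1=0 J2=0
R@0,1 dof=1 J1 → L=2 J1=1 J2=0
add link → L=3 J1=1 J2=0
R@2,1 dof=1 J1 → L=3 J1=2 J2=0
add link → L=4 J1=2 J2=0
add link → L=5 J1=2 J2=0
add link → L=6 J1=2 J2=0
C@5,1 dof=2 J2 → L=6 J1=2 J2=1
P@3,1 dof=1 J1 → L=6 J1=3 J2=1
add link → L=7 J1=3 J2=1
PS@4,0 dof=2 J2 → L=7 J1=3 J2=2
P@6,0 dof=1 J1 → L=7 J1=4 J2=2
add link → L=8 J1=4 J2=2
P@3,5 dof=1 J1 → L=8 J1=5 J2=2
R@6,7 dof=1 J1 → L=8 J1=6 J2=2
add link → L=9 J1=6 J2=2
PS@8,5 dof=2 J2 → L=9 J1=6 J2=3
P@4,8 dof=1 J1 → L=9 J1=7 J2=3
add link → L=10 J1=7 J2=3
PS@9,2 dof=2 J2 → L=10 J1=7 J2=4
C@6,9 dof=2 J2 → L=10 J1=7 J2=5
M=3(L−1)−2J1−J2=3·9−2·7−5=8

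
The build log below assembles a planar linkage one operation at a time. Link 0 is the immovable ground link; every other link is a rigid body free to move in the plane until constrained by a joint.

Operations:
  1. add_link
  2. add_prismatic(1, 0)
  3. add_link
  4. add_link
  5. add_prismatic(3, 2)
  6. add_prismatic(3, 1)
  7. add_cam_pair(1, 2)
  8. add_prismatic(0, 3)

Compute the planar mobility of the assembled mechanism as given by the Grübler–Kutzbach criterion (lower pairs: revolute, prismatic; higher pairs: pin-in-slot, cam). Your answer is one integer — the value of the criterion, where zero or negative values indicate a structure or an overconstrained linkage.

M = 0

link 0 = ground. State L|J1|J2 = 1|0|0
+link1  2|0|0
P(1,0) f=1→J1  2|1|0
+link2  3|1|0
+link3  4|1|0
P(3,2) f=1→J1  4|2|0
P(3,1) f=1→J1  4|3|0
C(1,2) f=2→J2  4|3|1
P(0,3) f=1→J1  4|4|1
M = 3(4−1)−2·4−1 = 9−8−1 = 0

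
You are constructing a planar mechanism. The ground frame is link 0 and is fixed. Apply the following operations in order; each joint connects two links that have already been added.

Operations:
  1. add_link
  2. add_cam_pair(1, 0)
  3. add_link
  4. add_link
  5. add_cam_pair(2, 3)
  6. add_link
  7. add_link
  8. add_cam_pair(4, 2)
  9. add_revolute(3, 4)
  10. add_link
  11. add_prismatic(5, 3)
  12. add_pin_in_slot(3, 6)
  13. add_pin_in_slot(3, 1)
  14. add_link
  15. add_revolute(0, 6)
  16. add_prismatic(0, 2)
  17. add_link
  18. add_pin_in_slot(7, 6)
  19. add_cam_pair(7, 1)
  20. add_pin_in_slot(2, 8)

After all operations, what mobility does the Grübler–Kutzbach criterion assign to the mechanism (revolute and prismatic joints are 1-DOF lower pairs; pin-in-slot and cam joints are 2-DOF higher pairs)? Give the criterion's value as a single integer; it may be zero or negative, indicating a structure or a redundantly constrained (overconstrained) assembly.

M = 8

[1;0;0] (link 0 is ground)
L+ [2;0;0]
C(1,0)∈J2 [2;0;1]
L+ [3;0;1]
L+ [4;0;1]
C(2,3)∈J2 [4;0;2]
L+ [5;0;2]
L+ [6;0;2]
C(4,2)∈J2 [6;0;3]
R(3,4)∈J1 [6;1;3]
L+ [7;1;3]
P(5,3)∈J1 [7;2;3]
PS(3,6)∈J2 [7;2;4]
PS(3,1)∈J2 [7;2;5]
L+ [8;2;5]
R(0,6)∈J1 [8;3;5]
P(0,2)∈J1 [8;4;5]
L+ [9;4;5]
PS(7,6)∈J2 [9;4;6]
C(7,1)∈J2 [9;4;7]
PS(2,8)∈J2 [9;4;8]
mobility = 24 − 8 − 8 = 8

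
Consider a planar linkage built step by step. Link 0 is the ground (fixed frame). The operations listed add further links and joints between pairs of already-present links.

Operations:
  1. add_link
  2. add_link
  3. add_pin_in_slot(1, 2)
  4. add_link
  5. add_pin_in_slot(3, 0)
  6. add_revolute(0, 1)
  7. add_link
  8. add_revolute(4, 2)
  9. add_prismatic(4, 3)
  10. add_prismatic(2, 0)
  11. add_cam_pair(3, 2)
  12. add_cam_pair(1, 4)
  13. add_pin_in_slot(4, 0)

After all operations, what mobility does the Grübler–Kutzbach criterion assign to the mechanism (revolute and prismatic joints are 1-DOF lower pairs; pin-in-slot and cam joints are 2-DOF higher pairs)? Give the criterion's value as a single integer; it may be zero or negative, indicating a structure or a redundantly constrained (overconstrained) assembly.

M = -1

L=1 J1=0 J2=0
add link → L=2 J1=0 J2=0
add link → L=3 J1=0 J2=0
PS@1,2 dof=2 J2 → L=3 J1=0 J2=1
add link → L=4 J1=0 J2=1
PS@3,0 dof=2 J2 → L=4 J1=0 J2=2
R@0,1 dof=1 J1 → L=4 J1=1 J2=2
add link → L=5 J1=1 J2=2
R@4,2 dof=1 J1 → L=5 J1=2 J2=2
P@4,3 dof=1 J1 → L=5 J1=3 J2=2
P@2,0 dof=1 J1 → L=5 J1=4 J2=2
C@3,2 dof=2 J2 → L=5 J1=4 J2=3
C@1,4 dof=2 J2 → L=5 J1=4 J2=4
PS@4,0 dof=2 J2 → L=5 J1=4 J2=5
M=3(L−1)−2J1−J2=3·4−2·4−5=-1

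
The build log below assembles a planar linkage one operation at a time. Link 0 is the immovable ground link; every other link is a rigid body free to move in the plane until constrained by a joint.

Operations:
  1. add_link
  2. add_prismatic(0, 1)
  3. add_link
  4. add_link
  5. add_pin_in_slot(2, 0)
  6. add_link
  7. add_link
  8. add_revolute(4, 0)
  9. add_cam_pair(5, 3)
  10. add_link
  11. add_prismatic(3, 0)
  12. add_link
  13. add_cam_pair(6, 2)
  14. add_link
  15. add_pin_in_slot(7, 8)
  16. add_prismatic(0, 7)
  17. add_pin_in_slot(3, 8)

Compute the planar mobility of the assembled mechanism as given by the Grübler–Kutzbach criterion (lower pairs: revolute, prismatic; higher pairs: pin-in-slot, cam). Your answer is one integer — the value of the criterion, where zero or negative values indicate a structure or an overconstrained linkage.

M = 11

ground; <1,0,0>
#1 <2,0,0>
P:0↔1 J1 <2,1,0>
#2 <3,1,0>
#3 <4,1,0>
PS:2↔0 J2 <4,1,1>
#4 <5,1,1>
#5 <6,1,1>
R:4↔0 J1 <6,2,1>
C:5↔3 J2 <6,2,2>
#6 <7,2,2>
P:3↔0 J1 <7,3,2>
#7 <8,3,2>
C:6↔2 J2 <8,3,3>
#8 <9,3,3>
PS:7↔8 J2 <9,3,4>
P:0↔7 J1 <9,4,4>
PS:3↔8 J2 <9,4,5>
3×8 − 2×4 − 1×5 = 11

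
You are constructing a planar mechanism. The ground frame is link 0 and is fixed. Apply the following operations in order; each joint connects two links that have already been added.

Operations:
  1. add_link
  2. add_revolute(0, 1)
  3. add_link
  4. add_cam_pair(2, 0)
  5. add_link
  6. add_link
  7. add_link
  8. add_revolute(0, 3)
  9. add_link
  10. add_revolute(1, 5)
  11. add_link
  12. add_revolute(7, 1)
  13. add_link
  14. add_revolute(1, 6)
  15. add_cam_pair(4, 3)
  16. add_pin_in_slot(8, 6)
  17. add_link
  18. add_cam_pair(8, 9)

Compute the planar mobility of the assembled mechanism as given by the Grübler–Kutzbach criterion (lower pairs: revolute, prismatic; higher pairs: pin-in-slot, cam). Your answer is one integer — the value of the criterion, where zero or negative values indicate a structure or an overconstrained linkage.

(L,J1,J2)=(1,0,0); link0 fixed
link1: (2,0,0)
R 0-1 [J1]: (2,1,0)
link2: (3,1,0)
C 2-0 [J2]: (3,1,1)
link3: (4,1,1)
link4: (5,1,1)
link5: (6,1,1)
R 0-3 [J1]: (6,2,1)
link6: (7,2,1)
R 1-5 [J1]: (7,3,1)
link7: (8,3,1)
R 7-1 [J1]: (8,4,1)
link8: (9,4,1)
R 1-6 [J1]: (9,5,1)
C 4-3 [J2]: (9,5,2)
PS 8-6 [J2]: (9,5,3)
link9: (10,5,3)
C 8-9 [J2]: (10,5,4)
Grübler: 3·9 − 2·5 − 4 = 13

M = 13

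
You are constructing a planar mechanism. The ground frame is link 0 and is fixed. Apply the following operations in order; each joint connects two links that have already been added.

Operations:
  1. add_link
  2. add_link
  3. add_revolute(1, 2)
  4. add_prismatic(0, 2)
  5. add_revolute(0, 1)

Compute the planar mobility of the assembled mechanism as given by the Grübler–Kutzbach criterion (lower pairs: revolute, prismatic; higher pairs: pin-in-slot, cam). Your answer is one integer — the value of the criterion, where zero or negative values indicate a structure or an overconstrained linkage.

M = 0

link 0 = ground. State L|J1|J2 = 1|0|0
+link1  2|0|0
+link2  3|0|0
R(1,2) f=1→J1  3|1|0
P(0,2) f=1→J1  3|2|0
R(0,1) f=1→J1  3|3|0
M = 3(3−1)−2·3−0 = 6−6−0 = 0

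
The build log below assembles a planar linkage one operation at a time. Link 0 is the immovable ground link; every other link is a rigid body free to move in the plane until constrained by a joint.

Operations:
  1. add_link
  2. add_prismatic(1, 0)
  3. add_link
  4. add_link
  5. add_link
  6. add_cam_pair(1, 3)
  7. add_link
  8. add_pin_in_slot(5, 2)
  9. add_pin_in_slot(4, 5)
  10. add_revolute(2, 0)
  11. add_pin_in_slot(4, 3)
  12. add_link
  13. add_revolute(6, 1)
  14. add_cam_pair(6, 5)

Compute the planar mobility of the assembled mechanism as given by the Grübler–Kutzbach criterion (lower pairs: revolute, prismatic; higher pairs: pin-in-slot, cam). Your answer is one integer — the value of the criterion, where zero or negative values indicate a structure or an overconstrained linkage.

M = 7

L=1 J1=0 J2=0
add link → L=2 J1=0 J2=0
P@1,0 dof=1 J1 → L=2 J1=1 J2=0
add link → L=3 J1=1 J2=0
add link → L=4 J1=1 J2=0
add link → L=5 J1=1 J2=0
C@1,3 dof=2 J2 → L=5 J1=1 J2=1
add link → L=6 J1=1 J2=1
PS@5,2 dof=2 J2 → L=6 J1=1 J2=2
PS@4,5 dof=2 J2 → L=6 J1=1 J2=3
R@2,0 dof=1 J1 → L=6 J1=2 J2=3
PS@4,3 dof=2 J2 → L=6 J1=2 J2=4
add link → L=7 J1=2 J2=4
R@6,1 dof=1 J1 → L=7 J1=3 J2=4
C@6,5 dof=2 J2 → L=7 J1=3 J2=5
M=3(L−1)−2J1−J2=3·6−2·3−5=7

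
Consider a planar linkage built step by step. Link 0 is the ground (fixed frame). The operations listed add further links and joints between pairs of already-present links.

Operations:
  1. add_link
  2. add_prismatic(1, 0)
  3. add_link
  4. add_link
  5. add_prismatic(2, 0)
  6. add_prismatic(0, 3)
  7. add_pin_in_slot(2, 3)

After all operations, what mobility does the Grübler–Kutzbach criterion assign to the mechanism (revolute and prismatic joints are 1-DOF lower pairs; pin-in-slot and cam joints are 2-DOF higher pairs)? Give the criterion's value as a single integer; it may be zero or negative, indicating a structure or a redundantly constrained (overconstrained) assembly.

M = 2

link 0 = ground. State L|J1|J2 = 1|0|0
+link1  2|0|0
P(1,0) f=1→J1  2|1|0
+link2  3|1|0
+link3  4|1|0
P(2,0) f=1→J1  4|2|0
P(0,3) f=1→J1  4|3|0
PS(2,3) f=2→J2  4|3|1
M = 3(4−1)−2·3−1 = 9−6−1 = 2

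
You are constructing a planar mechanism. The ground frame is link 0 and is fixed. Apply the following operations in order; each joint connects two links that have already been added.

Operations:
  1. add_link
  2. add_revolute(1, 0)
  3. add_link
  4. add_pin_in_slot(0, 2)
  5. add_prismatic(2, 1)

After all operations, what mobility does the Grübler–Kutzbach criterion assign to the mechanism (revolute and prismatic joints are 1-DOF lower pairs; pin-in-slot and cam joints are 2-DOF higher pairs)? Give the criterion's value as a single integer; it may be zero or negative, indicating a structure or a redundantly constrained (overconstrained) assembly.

[1;0;0] (link 0 is ground)
L+ [2;0;0]
R(1,0)∈J1 [2;1;0]
L+ [3;1;0]
PS(0,2)∈J2 [3;1;1]
P(2,1)∈J1 [3;2;1]
mobility = 6 − 4 − 1 = 1

M = 1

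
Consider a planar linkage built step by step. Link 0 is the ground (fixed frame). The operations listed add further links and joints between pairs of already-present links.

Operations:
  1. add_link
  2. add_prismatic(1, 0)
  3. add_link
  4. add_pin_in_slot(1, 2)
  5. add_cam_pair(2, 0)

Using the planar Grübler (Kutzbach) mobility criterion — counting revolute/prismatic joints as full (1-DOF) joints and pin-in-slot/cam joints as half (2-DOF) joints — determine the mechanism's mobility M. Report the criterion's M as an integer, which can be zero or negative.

ground; <1,0,0>
#1 <2,0,0>
P:1↔0 J1 <2,1,0>
#2 <3,1,0>
PS:1↔2 J2 <3,1,1>
C:2↔0 J2 <3,1,2>
3×2 − 2×1 − 1×2 = 2

M = 2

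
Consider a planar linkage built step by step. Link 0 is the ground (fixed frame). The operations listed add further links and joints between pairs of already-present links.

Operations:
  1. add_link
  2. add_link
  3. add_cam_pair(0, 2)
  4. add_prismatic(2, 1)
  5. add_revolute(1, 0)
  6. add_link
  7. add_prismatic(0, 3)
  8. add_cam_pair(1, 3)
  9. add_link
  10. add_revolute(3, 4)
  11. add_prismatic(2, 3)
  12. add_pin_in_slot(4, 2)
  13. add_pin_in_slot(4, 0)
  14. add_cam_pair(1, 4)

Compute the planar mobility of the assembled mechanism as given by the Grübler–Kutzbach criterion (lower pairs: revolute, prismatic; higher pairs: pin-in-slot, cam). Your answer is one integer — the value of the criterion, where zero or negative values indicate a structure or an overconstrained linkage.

ground; <1,0,0>
#1 <2,0,0>
#2 <3,0,0>
C:0↔2 J2 <3,0,1>
P:2↔1 J1 <3,1,1>
R:1↔0 J1 <3,2,1>
#3 <4,2,1>
P:0↔3 J1 <4,3,1>
C:1↔3 J2 <4,3,2>
#4 <5,3,2>
R:3↔4 J1 <5,4,2>
P:2↔3 J1 <5,5,2>
PS:4↔2 J2 <5,5,3>
PS:4↔0 J2 <5,5,4>
C:1↔4 J2 <5,5,5>
3×4 − 2×5 − 1×5 = -3

M = -3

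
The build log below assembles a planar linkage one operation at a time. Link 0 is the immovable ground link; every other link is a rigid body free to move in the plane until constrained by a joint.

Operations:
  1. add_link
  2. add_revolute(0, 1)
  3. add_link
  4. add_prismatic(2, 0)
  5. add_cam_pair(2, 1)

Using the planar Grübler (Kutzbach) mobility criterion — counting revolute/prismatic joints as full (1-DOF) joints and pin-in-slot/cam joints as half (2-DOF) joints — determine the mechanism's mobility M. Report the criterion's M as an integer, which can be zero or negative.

M = 1

[1;0;0] (link 0 is ground)
L+ [2;0;0]
R(0,1)∈J1 [2;1;0]
L+ [3;1;0]
P(2,0)∈J1 [3;2;0]
C(2,1)∈J2 [3;2;1]
mobility = 6 − 4 − 1 = 1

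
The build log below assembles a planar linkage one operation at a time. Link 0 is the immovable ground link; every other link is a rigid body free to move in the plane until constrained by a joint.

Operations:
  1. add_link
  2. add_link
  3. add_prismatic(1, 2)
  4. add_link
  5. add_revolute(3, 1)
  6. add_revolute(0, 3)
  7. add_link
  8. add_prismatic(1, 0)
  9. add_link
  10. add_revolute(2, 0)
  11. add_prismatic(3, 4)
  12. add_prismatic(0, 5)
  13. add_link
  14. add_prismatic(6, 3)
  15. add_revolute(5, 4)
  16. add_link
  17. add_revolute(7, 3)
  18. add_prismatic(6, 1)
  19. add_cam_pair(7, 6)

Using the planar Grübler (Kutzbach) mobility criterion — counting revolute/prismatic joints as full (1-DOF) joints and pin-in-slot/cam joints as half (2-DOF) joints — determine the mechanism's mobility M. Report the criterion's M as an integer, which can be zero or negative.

(L,J1,J2)=(1,0,0); link0 fixed
link1: (2,0,0)
link2: (3,0,0)
P 1-2 [J1]: (3,1,0)
link3: (4,1,0)
R 3-1 [J1]: (4,2,0)
R 0-3 [J1]: (4,3,0)
link4: (5,3,0)
P 1-0 [J1]: (5,4,0)
link5: (6,4,0)
R 2-0 [J1]: (6,5,0)
P 3-4 [J1]: (6,6,0)
P 0-5 [J1]: (6,7,0)
link6: (7,7,0)
P 6-3 [J1]: (7,8,0)
R 5-4 [J1]: (7,9,0)
link7: (8,9,0)
R 7-3 [J1]: (8,10,0)
P 6-1 [J1]: (8,11,0)
C 7-6 [J2]: (8,11,1)
Grübler: 3·7 − 2·11 − 1 = -2

M = -2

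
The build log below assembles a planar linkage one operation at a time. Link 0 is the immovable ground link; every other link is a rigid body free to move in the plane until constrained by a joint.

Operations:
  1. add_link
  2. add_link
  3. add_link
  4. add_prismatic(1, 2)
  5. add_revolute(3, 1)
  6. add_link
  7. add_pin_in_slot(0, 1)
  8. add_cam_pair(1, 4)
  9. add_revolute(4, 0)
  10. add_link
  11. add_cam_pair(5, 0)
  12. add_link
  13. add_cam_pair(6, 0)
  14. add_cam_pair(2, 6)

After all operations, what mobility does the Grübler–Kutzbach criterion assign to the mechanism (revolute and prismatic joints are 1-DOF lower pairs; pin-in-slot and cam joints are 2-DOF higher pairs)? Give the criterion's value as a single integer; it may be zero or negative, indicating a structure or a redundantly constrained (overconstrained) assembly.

M = 7

[1;0;0] (link 0 is ground)
L+ [2;0;0]
L+ [3;0;0]
L+ [4;0;0]
P(1,2)∈J1 [4;1;0]
R(3,1)∈J1 [4;2;0]
L+ [5;2;0]
PS(0,1)∈J2 [5;2;1]
C(1,4)∈J2 [5;2;2]
R(4,0)∈J1 [5;3;2]
L+ [6;3;2]
C(5,0)∈J2 [6;3;3]
L+ [7;3;3]
C(6,0)∈J2 [7;3;4]
C(2,6)∈J2 [7;3;5]
mobility = 18 − 6 − 5 = 7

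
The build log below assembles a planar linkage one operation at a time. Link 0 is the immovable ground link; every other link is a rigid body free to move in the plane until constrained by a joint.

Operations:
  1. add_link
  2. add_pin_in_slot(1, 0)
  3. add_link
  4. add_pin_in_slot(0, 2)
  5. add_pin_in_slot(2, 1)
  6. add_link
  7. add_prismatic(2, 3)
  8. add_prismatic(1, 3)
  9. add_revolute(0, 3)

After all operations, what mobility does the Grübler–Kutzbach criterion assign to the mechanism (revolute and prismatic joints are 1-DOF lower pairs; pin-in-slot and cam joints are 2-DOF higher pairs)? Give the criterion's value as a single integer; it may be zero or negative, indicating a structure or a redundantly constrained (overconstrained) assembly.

(L,J1,J2)=(1,0,0); link0 fixed
link1: (2,0,0)
PS 1-0 [J2]: (2,0,1)
link2: (3,0,1)
PS 0-2 [J2]: (3,0,2)
PS 2-1 [J2]: (3,0,3)
link3: (4,0,3)
P 2-3 [J1]: (4,1,3)
P 1-3 [J1]: (4,2,3)
R 0-3 [J1]: (4,3,3)
Grübler: 3·3 − 2·3 − 3 = 0

M = 0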